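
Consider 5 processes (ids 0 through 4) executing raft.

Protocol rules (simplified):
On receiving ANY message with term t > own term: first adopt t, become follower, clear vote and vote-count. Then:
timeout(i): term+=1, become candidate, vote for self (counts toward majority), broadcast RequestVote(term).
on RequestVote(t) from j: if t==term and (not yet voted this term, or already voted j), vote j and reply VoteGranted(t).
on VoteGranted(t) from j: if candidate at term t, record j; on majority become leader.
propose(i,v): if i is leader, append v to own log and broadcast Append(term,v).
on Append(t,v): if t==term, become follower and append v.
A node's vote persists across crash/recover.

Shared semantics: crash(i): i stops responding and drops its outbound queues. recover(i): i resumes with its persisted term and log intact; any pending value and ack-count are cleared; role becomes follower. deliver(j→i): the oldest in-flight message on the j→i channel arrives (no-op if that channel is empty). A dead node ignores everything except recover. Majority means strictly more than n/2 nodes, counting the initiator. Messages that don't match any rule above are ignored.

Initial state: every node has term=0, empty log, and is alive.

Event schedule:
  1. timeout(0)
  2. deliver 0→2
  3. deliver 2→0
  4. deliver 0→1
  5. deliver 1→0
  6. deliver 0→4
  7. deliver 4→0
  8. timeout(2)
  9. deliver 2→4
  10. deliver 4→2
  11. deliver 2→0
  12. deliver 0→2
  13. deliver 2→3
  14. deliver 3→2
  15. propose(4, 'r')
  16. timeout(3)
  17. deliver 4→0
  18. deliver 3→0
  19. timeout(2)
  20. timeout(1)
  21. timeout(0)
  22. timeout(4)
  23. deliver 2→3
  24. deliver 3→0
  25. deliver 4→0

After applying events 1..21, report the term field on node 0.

4

after 1 — timeout(0): n0:cand/t1/[-]
after 2 — deliver 0→2: n2:foll/t1/[-]
after 3 — deliver 2→0: ·
after 4 — deliver 0→1: n1:foll/t1/[-]
after 5 — deliver 1→0: n0:lead/t1/[-]
after 6 — deliver 0→4: n4:foll/t1/[-]
after 7 — deliver 4→0: ·
after 8 — timeout(2): n2:cand/t2/[-]
after 9 — deliver 2→4: n4:foll/t2/[-]
after 10 — deliver 4→2: ·
after 11 — deliver 2→0: n0:foll/t2/[-]
after 12 — deliver 0→2: n2:lead/t2/[-]
after 13 — deliver 2→3: n3:foll/t2/[-]
after 14 — deliver 3→2: ·
after 15 — propose(4,'r'): ·
after 16 — timeout(3): n3:cand/t3/[-]
after 17 — deliver 4→0: ·
after 18 — deliver 3→0: n0:foll/t3/[-]
after 19 — timeout(2): n2:cand/t3/[-]
after 20 — timeout(1): n1:cand/t2/[-]
after 21 — timeout(0): n0:cand/t4/[-]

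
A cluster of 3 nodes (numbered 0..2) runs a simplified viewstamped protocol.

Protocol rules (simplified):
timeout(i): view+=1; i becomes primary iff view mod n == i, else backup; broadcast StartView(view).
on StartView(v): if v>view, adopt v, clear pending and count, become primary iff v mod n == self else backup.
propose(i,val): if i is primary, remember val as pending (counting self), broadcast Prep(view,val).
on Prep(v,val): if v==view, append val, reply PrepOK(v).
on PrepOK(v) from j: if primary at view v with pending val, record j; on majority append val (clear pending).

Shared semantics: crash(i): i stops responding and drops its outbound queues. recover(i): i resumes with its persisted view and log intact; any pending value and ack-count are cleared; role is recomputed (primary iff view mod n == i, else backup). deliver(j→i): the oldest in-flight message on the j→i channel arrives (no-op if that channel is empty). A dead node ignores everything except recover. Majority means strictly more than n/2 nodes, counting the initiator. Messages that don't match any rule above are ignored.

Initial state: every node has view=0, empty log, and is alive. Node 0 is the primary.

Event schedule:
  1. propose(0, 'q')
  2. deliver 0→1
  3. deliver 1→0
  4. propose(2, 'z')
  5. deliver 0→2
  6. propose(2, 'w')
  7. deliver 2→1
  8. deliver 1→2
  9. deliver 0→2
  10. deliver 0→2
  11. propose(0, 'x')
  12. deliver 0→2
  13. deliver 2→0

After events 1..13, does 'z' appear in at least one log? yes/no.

no

e1 propose(0,'q'): ·
e2 deliver 0→1: 1[back,v=0,q]
e3 deliver 1→0: 0[prim,v=0,q]
e4 propose(2,'z'): ·
e5 deliver 0→2: 2[back,v=0,q]
e6 propose(2,'w'): ·
e7 deliver 2→1: ·
e8 deliver 1→2: ·
e9 deliver 0→2: ·
e10 deliver 0→2: ·
e11 propose(0,'x'): ·
e12 deliver 0→2: 2[back,v=0,q,x]
e13 deliver 2→0: 0[prim,v=0,q,x]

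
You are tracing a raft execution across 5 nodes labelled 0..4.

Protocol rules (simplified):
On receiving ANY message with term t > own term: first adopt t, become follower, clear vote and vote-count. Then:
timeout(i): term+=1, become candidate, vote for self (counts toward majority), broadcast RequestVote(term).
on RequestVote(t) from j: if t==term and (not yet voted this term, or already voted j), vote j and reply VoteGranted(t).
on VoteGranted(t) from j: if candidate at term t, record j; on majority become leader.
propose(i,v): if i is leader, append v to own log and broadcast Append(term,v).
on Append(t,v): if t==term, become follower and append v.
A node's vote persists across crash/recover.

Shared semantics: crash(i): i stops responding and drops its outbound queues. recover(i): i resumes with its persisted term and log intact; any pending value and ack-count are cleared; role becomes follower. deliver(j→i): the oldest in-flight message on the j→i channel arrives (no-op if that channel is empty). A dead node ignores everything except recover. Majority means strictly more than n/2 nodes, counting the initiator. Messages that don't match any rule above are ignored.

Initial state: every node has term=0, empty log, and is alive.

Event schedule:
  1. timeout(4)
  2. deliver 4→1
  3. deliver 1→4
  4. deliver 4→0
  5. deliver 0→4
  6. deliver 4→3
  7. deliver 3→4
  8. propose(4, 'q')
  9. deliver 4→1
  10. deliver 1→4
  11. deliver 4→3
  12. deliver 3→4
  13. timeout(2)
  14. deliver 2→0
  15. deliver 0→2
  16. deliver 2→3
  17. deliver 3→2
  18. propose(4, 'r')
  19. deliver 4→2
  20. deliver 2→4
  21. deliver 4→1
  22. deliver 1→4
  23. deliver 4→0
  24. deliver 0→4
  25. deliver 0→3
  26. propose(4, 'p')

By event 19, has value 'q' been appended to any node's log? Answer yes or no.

yes

1. timeout(4):  <4:cand t1 ->
2. deliver 4→1:  <1:foll t1 ->
3. deliver 1→4:  nop
4. deliver 4→0:  <0:foll t1 ->
5. deliver 0→4:  <4:lead t1 ->
6. deliver 4→3:  <3:foll t1 ->
7. deliver 3→4:  nop
8. propose(4,'q'):  <4:lead t1 q>
9. deliver 4→1:  <1:foll t1 q>
10. deliver 1→4:  nop
11. deliver 4→3:  <3:foll t1 q>
12. deliver 3→4:  nop
13. timeout(2):  <2:cand t1 ->
14. deliver 2→0:  nop
15. deliver 0→2:  nop
16. deliver 2→3:  nop
17. deliver 3→2:  nop
18. propose(4,'r'):  <4:lead t1 q,r>
19. deliver 4→2:  nop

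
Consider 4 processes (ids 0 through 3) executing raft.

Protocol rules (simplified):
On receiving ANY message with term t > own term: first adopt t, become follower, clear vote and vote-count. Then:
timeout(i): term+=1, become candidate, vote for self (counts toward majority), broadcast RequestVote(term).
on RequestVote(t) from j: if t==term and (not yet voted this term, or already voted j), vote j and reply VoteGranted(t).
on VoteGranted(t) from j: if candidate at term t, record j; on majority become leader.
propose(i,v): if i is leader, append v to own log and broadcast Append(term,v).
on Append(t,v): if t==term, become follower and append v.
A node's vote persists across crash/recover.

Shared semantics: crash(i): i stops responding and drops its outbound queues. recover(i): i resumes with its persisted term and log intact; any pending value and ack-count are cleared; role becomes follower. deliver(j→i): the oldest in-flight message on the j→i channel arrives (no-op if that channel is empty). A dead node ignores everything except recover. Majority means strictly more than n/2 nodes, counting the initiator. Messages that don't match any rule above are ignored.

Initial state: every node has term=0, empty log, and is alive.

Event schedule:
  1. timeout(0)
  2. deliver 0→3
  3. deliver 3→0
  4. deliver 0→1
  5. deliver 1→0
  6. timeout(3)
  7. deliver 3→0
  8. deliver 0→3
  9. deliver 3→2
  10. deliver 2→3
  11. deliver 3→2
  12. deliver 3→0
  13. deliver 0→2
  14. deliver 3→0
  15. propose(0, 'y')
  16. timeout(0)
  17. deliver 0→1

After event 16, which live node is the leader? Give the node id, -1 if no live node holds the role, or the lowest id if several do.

3

after 1 — timeout(0): n0:cand/t1/[-]
after 2 — deliver 0→3: n3:foll/t1/[-]
after 3 — deliver 3→0: ·
after 4 — deliver 0→1: n1:foll/t1/[-]
after 5 — deliver 1→0: n0:lead/t1/[-]
after 6 — timeout(3): n3:cand/t2/[-]
after 7 — deliver 3→0: n0:foll/t2/[-]
after 8 — deliver 0→3: ·
after 9 — deliver 3→2: n2:foll/t2/[-]
after 10 — deliver 2→3: n3:lead/t2/[-]
after 11 — deliver 3→2: ·
after 12 — deliver 3→0: ·
after 13 — deliver 0→2: ·
after 14 — deliver 3→0: ·
after 15 — propose(0,'y'): ·
after 16 — timeout(0): n0:cand/t3/[-]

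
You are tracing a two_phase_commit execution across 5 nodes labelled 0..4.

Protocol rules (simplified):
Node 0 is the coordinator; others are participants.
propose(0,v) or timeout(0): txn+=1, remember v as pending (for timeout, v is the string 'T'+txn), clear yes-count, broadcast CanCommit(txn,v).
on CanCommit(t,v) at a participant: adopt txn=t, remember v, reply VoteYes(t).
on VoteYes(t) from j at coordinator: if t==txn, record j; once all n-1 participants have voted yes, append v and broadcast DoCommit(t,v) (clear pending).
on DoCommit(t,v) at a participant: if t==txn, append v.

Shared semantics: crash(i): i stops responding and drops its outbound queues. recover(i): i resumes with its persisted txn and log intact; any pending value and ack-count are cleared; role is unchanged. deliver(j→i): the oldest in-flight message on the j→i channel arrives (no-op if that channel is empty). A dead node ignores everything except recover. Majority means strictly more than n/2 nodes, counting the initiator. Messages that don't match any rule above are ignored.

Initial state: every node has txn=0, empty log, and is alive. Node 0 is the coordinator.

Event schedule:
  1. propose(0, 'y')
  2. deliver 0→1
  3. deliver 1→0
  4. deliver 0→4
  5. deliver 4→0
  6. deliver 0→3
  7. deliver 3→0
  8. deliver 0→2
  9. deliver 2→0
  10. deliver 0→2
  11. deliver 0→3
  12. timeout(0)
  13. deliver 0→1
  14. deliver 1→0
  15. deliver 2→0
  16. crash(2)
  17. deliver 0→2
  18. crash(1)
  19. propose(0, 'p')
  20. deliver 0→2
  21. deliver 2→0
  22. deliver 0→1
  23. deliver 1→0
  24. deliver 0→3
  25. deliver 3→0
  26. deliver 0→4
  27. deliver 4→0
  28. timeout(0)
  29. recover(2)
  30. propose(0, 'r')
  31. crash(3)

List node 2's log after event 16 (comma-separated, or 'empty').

y

1. propose(0,'y'):  <0:coor t1 ->
2. deliver 0→1:  <1:part t1 ->
3. deliver 1→0:  nop
4. deliver 0→4:  <4:part t1 ->
5. deliver 4→0:  nop
6. deliver 0→3:  <3:part t1 ->
7. deliver 3→0:  nop
8. deliver 0→2:  <2:part t1 ->
9. deliver 2→0:  <0:coor t1 y>
10. deliver 0→2:  <2:part t1 y>
11. deliver 0→3:  <3:part t1 y>
12. timeout(0):  <0:coor t2 y>
13. deliver 0→1:  <1:part t1 y>
14. deliver 1→0:  nop
15. deliver 2→0:  nop
16. crash(2):  <2:✗part t1 y>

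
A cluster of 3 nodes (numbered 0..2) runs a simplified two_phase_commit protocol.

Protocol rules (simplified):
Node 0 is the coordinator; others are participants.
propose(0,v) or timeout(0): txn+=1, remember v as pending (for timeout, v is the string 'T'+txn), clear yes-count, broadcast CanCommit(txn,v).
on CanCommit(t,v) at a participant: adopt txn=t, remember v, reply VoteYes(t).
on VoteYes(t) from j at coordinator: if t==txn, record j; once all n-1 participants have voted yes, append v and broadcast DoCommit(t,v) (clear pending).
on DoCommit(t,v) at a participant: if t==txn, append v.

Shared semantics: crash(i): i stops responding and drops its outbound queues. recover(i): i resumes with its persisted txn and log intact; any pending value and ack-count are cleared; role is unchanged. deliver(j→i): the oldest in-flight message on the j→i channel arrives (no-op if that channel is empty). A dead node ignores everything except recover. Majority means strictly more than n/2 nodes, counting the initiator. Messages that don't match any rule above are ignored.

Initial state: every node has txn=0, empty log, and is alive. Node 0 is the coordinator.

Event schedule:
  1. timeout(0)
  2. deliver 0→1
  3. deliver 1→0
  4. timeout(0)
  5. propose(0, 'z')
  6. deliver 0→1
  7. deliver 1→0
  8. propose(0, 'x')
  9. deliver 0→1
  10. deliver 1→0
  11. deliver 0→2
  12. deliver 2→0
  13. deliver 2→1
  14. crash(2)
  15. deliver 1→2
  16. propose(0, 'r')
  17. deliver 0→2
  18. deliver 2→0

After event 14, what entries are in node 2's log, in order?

empty

after 1 — timeout(0): n0:coor/t1/[-]
after 2 — deliver 0→1: n1:part/t1/[-]
after 3 — deliver 1→0: ·
after 4 — timeout(0): n0:coor/t2/[-]
after 5 — propose(0,'z'): n0:coor/t3/[-]
after 6 — deliver 0→1: n1:part/t2/[-]
after 7 — deliver 1→0: ·
after 8 — propose(0,'x'): n0:coor/t4/[-]
after 9 — deliver 0→1: n1:part/t3/[-]
after 10 — deliver 1→0: ·
after 11 — deliver 0→2: n2:part/t1/[-]
after 12 — deliver 2→0: ·
after 13 — deliver 2→1: ·
after 14 — crash(2): n2:✗part/t1/[-]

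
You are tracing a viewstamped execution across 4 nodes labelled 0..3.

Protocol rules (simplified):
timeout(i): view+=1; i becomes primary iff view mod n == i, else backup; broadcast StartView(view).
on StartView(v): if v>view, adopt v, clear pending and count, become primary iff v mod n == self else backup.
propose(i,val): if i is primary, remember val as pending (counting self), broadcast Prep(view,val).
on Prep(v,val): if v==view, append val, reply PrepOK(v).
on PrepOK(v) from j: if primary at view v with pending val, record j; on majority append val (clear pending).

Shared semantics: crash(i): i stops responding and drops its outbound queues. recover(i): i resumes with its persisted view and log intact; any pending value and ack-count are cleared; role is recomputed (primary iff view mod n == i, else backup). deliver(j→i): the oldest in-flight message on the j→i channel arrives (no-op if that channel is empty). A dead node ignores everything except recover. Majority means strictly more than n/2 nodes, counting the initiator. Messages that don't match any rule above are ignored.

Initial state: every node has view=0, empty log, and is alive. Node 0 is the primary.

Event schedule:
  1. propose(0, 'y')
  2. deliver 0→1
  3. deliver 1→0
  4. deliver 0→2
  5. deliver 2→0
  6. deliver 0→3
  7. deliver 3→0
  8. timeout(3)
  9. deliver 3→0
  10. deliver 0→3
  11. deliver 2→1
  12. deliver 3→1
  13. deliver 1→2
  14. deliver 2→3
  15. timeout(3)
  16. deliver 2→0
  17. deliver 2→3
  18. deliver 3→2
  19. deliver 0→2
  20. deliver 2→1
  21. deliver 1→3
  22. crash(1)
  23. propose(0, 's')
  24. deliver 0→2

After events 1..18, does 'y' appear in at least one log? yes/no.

after 1 — propose(0,'y'): ·
after 2 — deliver 0→1: n1:back/v0/[y]
after 3 — deliver 1→0: ·
after 4 — deliver 0→2: n2:back/v0/[y]
after 5 — deliver 2→0: n0:prim/v0/[y]
after 6 — deliver 0→3: n3:back/v0/[y]
after 7 — deliver 3→0: ·
after 8 — timeout(3): n3:back/v1/[y]
after 9 — deliver 3→0: n0:back/v1/[y]
after 10 — deliver 0→3: ·
after 11 — deliver 2→1: ·
after 12 — deliver 3→1: n1:prim/v1/[y]
after 13 — deliver 1→2: ·
after 14 — deliver 2→3: ·
after 15 — timeout(3): n3:back/v2/[y]
after 16 — deliver 2→0: ·
after 17 — deliver 2→3: ·
after 18 — deliver 3→2: n2:back/v1/[y]

yes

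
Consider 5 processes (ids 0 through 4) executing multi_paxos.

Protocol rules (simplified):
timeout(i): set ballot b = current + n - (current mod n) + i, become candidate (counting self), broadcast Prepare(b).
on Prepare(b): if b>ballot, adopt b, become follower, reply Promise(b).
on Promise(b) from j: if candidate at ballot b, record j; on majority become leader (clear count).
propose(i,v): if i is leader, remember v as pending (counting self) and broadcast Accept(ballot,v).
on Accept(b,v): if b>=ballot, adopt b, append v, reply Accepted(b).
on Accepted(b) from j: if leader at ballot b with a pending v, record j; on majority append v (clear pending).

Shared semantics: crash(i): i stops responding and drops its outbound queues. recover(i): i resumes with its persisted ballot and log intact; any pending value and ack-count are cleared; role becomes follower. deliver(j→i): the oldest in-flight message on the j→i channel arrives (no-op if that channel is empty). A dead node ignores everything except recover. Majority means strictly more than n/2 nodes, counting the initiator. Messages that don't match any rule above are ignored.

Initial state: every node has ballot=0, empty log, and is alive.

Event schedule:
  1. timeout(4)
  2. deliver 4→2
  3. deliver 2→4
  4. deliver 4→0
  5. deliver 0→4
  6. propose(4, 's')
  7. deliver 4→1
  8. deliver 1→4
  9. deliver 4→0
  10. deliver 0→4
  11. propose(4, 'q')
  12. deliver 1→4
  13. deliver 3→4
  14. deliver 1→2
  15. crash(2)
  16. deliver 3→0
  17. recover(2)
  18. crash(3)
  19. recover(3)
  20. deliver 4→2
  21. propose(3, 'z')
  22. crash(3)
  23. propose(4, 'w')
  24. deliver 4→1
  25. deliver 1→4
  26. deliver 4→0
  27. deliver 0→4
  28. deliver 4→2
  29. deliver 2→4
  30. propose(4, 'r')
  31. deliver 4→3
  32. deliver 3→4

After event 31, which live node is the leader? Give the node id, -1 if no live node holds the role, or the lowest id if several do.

e1 timeout(4): 4[cand,b=9,-]
e2 deliver 4→2: 2[foll,b=9,-]
e3 deliver 2→4: ·
e4 deliver 4→0: 0[foll,b=9,-]
e5 deliver 0→4: 4[lead,b=9,-]
e6 propose(4,'s'): ·
e7 deliver 4→1: 1[foll,b=9,-]
e8 deliver 1→4: ·
e9 deliver 4→0: 0[foll,b=9,s]
e10 deliver 0→4: ·
e11 propose(4,'q'): ·
e12 deliver 1→4: ·
e13 deliver 3→4: ·
e14 deliver 1→2: ·
e15 crash(2): 2[✗foll,b=9,-]
e16 deliver 3→0: ·
e17 recover(2): 2[foll,b=9,-]
e18 crash(3): 3[✗foll,b=0,-]
e19 recover(3): 3[foll,b=0,-]
e20 deliver 4→2: 2[foll,b=9,s]
e21 propose(3,'z'): ·
e22 crash(3): 3[✗foll,b=0,-]
e23 propose(4,'w'): ·
e24 deliver 4→1: 1[foll,b=9,s]
e25 deliver 1→4: ·
e26 deliver 4→0: 0[foll,b=9,s,q]
e27 deliver 0→4: 4[lead,b=9,w]
e28 deliver 4→2: 2[foll,b=9,s,q]
e29 deliver 2→4: ·
e30 propose(4,'r'): ·
e31 deliver 4→3: ·

4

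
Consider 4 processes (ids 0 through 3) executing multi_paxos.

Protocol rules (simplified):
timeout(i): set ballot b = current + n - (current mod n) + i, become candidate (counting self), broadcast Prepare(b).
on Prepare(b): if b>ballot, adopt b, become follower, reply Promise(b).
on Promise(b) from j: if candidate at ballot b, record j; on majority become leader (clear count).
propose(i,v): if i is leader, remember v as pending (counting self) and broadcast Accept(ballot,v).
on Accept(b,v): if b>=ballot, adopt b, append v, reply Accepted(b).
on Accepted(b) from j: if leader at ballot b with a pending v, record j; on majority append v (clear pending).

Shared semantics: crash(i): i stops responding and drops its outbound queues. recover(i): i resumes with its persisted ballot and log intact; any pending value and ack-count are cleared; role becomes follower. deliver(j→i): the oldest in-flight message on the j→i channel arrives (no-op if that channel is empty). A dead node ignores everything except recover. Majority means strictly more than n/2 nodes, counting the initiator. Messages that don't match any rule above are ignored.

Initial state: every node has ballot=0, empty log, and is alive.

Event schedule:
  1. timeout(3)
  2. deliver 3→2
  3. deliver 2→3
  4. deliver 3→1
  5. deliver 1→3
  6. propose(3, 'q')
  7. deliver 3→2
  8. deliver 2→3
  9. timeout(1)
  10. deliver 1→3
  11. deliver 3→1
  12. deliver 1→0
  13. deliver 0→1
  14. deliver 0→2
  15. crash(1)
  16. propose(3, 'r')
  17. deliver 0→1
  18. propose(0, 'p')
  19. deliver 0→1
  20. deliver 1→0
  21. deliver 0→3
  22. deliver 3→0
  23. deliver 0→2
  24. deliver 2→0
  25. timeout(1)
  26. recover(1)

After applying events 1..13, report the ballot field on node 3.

9

e1 timeout(3): 3[cand,b=7,-]
e2 deliver 3→2: 2[foll,b=7,-]
e3 deliver 2→3: ·
e4 deliver 3→1: 1[foll,b=7,-]
e5 deliver 1→3: 3[lead,b=7,-]
e6 propose(3,'q'): ·
e7 deliver 3→2: 2[foll,b=7,q]
e8 deliver 2→3: ·
e9 timeout(1): 1[cand,b=9,-]
e10 deliver 1→3: 3[foll,b=9,-]
e11 deliver 3→1: ·
e12 deliver 1→0: 0[foll,b=9,-]
e13 deliver 0→1: ·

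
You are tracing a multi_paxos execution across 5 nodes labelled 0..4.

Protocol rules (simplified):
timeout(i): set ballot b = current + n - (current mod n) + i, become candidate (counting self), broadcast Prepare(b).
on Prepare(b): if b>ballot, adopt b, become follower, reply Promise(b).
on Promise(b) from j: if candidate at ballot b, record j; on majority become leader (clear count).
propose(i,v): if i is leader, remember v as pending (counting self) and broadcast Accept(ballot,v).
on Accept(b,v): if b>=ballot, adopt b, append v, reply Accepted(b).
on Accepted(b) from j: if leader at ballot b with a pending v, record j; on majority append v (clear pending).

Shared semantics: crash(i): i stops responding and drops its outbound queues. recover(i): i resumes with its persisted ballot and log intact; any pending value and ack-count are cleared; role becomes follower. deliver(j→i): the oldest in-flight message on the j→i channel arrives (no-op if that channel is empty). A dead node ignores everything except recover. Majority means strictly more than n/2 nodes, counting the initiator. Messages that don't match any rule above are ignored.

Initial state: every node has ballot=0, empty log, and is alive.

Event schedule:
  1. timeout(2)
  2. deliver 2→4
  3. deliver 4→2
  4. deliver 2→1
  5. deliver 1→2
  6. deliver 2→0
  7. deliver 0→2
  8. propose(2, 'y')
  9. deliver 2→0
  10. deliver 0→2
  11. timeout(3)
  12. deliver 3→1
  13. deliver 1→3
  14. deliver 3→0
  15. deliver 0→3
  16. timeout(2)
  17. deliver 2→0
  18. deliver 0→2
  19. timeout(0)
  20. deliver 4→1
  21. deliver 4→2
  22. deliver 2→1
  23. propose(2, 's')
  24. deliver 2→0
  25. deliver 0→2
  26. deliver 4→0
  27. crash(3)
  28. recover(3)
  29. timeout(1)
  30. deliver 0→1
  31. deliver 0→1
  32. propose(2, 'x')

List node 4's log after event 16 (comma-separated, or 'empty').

after 1 — timeout(2): n2:cand/b7/[-]
after 2 — deliver 2→4: n4:foll/b7/[-]
after 3 — deliver 4→2: ·
after 4 — deliver 2→1: n1:foll/b7/[-]
after 5 — deliver 1→2: n2:lead/b7/[-]
after 6 — deliver 2→0: n0:foll/b7/[-]
after 7 — deliver 0→2: ·
after 8 — propose(2,'y'): ·
after 9 — deliver 2→0: n0:foll/b7/[y]
after 10 — deliver 0→2: ·
after 11 — timeout(3): n3:cand/b8/[-]
after 12 — deliver 3→1: n1:foll/b8/[-]
after 13 — deliver 1→3: ·
after 14 — deliver 3→0: n0:foll/b8/[y]
after 15 — deliver 0→3: n3:lead/b8/[-]
after 16 — timeout(2): n2:cand/b12/[-]

empty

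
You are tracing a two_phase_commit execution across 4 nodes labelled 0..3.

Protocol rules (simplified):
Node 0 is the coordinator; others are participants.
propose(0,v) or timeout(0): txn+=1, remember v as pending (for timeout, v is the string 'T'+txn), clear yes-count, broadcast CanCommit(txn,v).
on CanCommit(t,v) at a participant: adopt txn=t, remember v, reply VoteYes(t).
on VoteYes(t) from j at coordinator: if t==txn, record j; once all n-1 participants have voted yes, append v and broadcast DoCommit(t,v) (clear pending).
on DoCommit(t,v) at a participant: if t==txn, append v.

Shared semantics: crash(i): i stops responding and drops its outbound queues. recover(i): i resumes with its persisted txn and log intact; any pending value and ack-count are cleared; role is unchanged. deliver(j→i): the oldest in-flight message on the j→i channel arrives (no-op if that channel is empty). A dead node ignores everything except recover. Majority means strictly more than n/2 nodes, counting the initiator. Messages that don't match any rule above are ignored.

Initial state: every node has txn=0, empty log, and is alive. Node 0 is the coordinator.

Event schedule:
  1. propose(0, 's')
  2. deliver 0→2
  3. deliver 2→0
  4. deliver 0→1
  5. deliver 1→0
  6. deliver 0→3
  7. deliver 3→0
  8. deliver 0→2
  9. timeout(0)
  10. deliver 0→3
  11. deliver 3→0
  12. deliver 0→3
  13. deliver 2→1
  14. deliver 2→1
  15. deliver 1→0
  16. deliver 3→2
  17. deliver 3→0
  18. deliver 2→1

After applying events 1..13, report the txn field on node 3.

e1 propose(0,'s'): 0[coor,t=1,-]
e2 deliver 0→2: 2[part,t=1,-]
e3 deliver 2→0: ·
e4 deliver 0→1: 1[part,t=1,-]
e5 deliver 1→0: ·
e6 deliver 0→3: 3[part,t=1,-]
e7 deliver 3→0: 0[coor,t=1,s]
e8 deliver 0→2: 2[part,t=1,s]
e9 timeout(0): 0[coor,t=2,s]
e10 deliver 0→3: 3[part,t=1,s]
e11 deliver 3→0: ·
e12 deliver 0→3: 3[part,t=2,s]
e13 deliver 2→1: ·

2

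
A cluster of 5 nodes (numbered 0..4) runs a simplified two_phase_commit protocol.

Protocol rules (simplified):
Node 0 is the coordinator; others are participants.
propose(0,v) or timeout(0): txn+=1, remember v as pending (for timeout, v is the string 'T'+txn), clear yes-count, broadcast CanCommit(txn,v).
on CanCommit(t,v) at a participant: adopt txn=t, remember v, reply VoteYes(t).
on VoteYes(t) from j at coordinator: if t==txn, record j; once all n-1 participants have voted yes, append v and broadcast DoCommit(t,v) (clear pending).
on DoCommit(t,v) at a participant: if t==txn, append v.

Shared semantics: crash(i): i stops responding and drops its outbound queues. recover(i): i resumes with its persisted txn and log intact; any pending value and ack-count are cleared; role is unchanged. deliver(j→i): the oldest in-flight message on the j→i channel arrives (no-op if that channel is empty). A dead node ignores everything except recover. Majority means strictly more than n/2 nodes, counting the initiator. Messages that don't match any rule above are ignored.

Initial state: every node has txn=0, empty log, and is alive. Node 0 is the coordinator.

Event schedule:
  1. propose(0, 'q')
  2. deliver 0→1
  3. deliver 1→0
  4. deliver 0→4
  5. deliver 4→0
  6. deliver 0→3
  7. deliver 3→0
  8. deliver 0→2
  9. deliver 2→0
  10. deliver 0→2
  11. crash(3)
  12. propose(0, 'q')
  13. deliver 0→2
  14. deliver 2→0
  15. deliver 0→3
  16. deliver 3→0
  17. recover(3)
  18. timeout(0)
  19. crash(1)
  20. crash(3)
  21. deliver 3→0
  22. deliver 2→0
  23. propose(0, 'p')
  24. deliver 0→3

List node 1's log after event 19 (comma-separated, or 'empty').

1. propose(0,'q'):  <0:coor t1 ->
2. deliver 0→1:  <1:part t1 ->
3. deliver 1→0:  nop
4. deliver 0→4:  <4:part t1 ->
5. deliver 4→0:  nop
6. deliver 0→3:  <3:part t1 ->
7. deliver 3→0:  nop
8. deliver 0→2:  <2:part t1 ->
9. deliver 2→0:  <0:coor t1 q>
10. deliver 0→2:  <2:part t1 q>
11. crash(3):  <3:✗part t1 ->
12. propose(0,'q'):  <0:coor t2 q>
13. deliver 0→2:  <2:part t2 q>
14. deliver 2→0:  nop
15. deliver 0→3:  nop
16. deliver 3→0:  nop
17. recover(3):  <3:part t1 ->
18. timeout(0):  <0:coor t3 q>
19. crash(1):  <1:✗part t1 ->

empty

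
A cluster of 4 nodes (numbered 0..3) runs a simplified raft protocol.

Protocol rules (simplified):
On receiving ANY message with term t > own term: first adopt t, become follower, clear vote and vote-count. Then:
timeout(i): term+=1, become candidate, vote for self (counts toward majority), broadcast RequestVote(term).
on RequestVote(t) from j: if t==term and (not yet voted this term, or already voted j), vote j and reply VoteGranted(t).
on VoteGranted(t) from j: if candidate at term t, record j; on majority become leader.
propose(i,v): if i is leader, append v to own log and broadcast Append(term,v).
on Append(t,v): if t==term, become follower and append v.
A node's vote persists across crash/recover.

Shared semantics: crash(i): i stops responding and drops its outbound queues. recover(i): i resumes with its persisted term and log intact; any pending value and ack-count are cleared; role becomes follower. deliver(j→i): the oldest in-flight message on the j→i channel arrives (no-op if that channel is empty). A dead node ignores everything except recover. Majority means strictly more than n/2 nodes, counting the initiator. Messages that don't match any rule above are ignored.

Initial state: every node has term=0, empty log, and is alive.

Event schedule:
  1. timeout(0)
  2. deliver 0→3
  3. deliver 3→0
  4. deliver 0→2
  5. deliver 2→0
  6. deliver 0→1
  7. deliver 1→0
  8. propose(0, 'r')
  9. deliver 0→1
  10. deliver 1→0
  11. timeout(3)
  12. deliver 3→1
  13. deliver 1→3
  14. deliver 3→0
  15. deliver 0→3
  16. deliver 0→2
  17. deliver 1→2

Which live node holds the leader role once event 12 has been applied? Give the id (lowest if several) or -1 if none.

0

[1] timeout(0) → N0(cand t1 [-])
[2] deliver 0→3 → N3(foll t1 [-])
[3] deliver 3→0 → ∅
[4] deliver 0→2 → N2(foll t1 [-])
[5] deliver 2→0 → N0(lead t1 [-])
[6] deliver 0→1 → N1(foll t1 [-])
[7] deliver 1→0 → ∅
[8] propose(0,'r') → N0(lead t1 [r])
[9] deliver 0→1 → N1(foll t1 [r])
[10] deliver 1→0 → ∅
[11] timeout(3) → N3(cand t2 [-])
[12] deliver 3→1 → N1(foll t2 [r])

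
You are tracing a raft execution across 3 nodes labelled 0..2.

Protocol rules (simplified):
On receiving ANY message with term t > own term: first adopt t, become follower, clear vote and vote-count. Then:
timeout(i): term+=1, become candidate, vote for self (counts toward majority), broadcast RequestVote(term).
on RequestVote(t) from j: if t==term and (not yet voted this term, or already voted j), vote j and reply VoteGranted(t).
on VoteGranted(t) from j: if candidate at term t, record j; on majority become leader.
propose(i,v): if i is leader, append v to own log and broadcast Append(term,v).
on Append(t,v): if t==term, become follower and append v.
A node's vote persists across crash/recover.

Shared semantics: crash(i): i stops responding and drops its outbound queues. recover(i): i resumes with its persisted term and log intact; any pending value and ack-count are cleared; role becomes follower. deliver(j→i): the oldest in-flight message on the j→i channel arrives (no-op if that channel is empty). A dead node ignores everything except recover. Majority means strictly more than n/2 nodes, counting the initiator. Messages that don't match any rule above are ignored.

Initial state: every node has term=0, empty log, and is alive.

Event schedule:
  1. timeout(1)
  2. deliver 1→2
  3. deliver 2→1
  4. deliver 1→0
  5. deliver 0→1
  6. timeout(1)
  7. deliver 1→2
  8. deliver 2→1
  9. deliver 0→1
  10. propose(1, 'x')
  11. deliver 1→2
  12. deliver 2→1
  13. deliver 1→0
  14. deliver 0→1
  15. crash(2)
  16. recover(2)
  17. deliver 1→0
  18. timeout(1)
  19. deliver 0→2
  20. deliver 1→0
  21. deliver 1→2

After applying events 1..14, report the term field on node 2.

2

1. timeout(1):  <1:cand t1 ->
2. deliver 1→2:  <2:foll t1 ->
3. deliver 2→1:  <1:lead t1 ->
4. deliver 1→0:  <0:foll t1 ->
5. deliver 0→1:  nop
6. timeout(1):  <1:cand t2 ->
7. deliver 1→2:  <2:foll t2 ->
8. deliver 2→1:  <1:lead t2 ->
9. deliver 0→1:  nop
10. propose(1,'x'):  <1:lead t2 x>
11. deliver 1→2:  <2:foll t2 x>
12. deliver 2→1:  nop
13. deliver 1→0:  <0:foll t2 ->
14. deliver 0→1:  nop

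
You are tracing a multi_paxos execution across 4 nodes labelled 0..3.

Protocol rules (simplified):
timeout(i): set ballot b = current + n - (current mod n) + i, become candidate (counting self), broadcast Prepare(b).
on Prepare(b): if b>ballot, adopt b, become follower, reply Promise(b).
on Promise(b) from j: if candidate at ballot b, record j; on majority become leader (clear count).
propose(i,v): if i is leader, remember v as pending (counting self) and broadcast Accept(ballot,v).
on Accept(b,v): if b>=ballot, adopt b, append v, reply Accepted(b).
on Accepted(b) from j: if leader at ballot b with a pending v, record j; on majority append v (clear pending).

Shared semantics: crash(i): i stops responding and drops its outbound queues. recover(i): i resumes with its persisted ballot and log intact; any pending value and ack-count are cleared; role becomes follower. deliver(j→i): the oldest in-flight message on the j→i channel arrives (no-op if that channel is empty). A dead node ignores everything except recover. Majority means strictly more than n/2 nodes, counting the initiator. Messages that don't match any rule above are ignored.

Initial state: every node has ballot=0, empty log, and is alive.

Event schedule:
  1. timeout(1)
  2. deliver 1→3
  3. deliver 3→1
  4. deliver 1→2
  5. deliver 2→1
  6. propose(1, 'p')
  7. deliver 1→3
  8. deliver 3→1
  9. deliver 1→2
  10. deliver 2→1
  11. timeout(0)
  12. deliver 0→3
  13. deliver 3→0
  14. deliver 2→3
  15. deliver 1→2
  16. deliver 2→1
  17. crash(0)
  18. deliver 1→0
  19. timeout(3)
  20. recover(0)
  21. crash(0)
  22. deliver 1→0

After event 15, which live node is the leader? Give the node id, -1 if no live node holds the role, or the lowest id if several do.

1

step 1 timeout(1): 1={cand,b=5,log=-}
step 2 deliver 1→3: 3={foll,b=5,log=-}
step 3 deliver 3→1: —
step 4 deliver 1→2: 2={foll,b=5,log=-}
step 5 deliver 2→1: 1={lead,b=5,log=-}
step 6 propose(1,'p'): —
step 7 deliver 1→3: 3={foll,b=5,log=p}
step 8 deliver 3→1: —
step 9 deliver 1→2: 2={foll,b=5,log=p}
step 10 deliver 2→1: 1={lead,b=5,log=p}
step 11 timeout(0): 0={cand,b=4,log=-}
step 12 deliver 0→3: —
step 13 deliver 3→0: —
step 14 deliver 2→3: —
step 15 deliver 1→2: —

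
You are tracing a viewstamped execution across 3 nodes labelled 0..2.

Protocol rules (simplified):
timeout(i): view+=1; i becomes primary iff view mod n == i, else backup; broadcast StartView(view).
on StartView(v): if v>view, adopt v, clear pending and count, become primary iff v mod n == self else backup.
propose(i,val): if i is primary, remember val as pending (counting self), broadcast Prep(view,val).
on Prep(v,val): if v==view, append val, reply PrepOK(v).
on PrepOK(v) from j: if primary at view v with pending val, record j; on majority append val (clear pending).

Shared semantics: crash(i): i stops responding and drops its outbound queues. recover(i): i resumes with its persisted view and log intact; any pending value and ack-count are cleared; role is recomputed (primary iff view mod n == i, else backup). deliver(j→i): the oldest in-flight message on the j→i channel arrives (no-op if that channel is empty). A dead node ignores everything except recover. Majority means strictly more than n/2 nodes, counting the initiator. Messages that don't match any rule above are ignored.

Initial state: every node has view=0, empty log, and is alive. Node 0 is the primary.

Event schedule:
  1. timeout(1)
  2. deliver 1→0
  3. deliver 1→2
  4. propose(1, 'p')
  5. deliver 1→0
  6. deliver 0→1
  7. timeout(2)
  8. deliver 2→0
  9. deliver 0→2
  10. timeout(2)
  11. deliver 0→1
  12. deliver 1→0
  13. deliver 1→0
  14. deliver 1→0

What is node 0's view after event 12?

step 1 timeout(1): 1={prim,v=1,log=-}
step 2 deliver 1→0: 0={back,v=1,log=-}
step 3 deliver 1→2: 2={back,v=1,log=-}
step 4 propose(1,'p'): —
step 5 deliver 1→0: 0={back,v=1,log=p}
step 6 deliver 0→1: 1={prim,v=1,log=p}
step 7 timeout(2): 2={prim,v=2,log=-}
step 8 deliver 2→0: 0={back,v=2,log=p}
step 9 deliver 0→2: —
step 10 timeout(2): 2={back,v=3,log=-}
step 11 deliver 0→1: —
step 12 deliver 1→0: —

2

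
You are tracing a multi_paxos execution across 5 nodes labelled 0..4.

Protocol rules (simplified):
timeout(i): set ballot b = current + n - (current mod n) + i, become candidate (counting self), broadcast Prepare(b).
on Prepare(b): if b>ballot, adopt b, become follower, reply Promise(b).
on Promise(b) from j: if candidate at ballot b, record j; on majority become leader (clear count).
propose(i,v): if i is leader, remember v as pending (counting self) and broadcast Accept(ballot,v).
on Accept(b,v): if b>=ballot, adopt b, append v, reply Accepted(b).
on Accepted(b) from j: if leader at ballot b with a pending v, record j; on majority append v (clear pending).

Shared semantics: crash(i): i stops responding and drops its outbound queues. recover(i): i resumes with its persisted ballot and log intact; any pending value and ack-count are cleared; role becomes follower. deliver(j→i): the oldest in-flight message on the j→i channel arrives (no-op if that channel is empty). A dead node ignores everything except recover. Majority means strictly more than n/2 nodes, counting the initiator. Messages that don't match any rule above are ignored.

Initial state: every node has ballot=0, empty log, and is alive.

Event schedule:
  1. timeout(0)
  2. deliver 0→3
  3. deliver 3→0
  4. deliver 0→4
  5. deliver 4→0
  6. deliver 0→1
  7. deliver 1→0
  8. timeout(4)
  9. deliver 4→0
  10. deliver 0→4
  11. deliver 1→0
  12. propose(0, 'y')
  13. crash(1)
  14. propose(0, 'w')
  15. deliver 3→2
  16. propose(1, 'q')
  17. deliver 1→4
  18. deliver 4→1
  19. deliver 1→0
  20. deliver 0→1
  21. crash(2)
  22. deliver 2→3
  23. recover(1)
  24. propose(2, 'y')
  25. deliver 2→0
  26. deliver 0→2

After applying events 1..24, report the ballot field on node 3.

5

step 1 timeout(0): 0={cand,b=5,log=-}
step 2 deliver 0→3: 3={foll,b=5,log=-}
step 3 deliver 3→0: —
step 4 deliver 0→4: 4={foll,b=5,log=-}
step 5 deliver 4→0: 0={lead,b=5,log=-}
step 6 deliver 0→1: 1={foll,b=5,log=-}
step 7 deliver 1→0: —
step 8 timeout(4): 4={cand,b=14,log=-}
step 9 deliver 4→0: 0={foll,b=14,log=-}
step 10 deliver 0→4: —
step 11 deliver 1→0: —
step 12 propose(0,'y'): —
step 13 crash(1): 1={✗foll,b=5,log=-}
step 14 propose(0,'w'): —
step 15 deliver 3→2: —
step 16 propose(1,'q'): —
step 17 deliver 1→4: —
step 18 deliver 4→1: —
step 19 deliver 1→0: —
step 20 deliver 0→1: —
step 21 crash(2): 2={✗foll,b=0,log=-}
step 22 deliver 2→3: —
step 23 recover(1): 1={foll,b=5,log=-}
step 24 propose(2,'y'): —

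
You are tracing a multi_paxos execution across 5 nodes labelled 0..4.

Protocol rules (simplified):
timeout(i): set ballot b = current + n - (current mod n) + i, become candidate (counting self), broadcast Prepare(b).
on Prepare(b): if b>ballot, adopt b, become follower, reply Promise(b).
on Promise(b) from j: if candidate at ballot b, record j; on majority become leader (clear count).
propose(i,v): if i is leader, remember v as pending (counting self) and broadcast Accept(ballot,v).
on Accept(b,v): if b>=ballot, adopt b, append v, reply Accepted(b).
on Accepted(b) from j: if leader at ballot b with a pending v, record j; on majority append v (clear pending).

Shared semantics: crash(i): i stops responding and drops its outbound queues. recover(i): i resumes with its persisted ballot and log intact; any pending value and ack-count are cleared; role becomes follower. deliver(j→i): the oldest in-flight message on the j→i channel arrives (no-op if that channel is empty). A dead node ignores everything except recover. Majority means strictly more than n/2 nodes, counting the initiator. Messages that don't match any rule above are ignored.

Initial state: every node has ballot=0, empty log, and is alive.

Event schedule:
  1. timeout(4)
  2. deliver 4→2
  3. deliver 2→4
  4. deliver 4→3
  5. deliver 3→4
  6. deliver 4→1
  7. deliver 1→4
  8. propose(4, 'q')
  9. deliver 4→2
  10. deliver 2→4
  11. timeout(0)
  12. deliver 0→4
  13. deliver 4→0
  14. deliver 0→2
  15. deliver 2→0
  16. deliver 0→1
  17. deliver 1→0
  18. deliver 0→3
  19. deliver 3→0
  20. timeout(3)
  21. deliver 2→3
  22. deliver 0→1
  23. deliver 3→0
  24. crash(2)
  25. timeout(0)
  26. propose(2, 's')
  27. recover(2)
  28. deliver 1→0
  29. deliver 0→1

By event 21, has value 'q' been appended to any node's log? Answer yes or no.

e1 timeout(4): 4[cand,b=9,-]
e2 deliver 4→2: 2[foll,b=9,-]
e3 deliver 2→4: ·
e4 deliver 4→3: 3[foll,b=9,-]
e5 deliver 3→4: 4[lead,b=9,-]
e6 deliver 4→1: 1[foll,b=9,-]
e7 deliver 1→4: ·
e8 propose(4,'q'): ·
e9 deliver 4→2: 2[foll,b=9,q]
e10 deliver 2→4: ·
e11 timeout(0): 0[cand,b=5,-]
e12 deliver 0→4: ·
e13 deliver 4→0: 0[foll,b=9,-]
e14 deliver 0→2: ·
e15 deliver 2→0: ·
e16 deliver 0→1: ·
e17 deliver 1→0: ·
e18 deliver 0→3: ·
e19 deliver 3→0: ·
e20 timeout(3): 3[cand,b=13,-]
e21 deliver 2→3: ·

yes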